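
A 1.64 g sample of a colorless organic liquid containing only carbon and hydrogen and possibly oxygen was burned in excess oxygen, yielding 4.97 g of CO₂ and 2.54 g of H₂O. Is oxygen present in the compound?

mol C = 4.97 g CO₂ ÷ 44.009 g/mol = 0.1129 mol
mol H = 2 × 2.54 g H₂O ÷ 18.015 g/mol = 0.2820 mol
C and H together account for 1.641 g — essentially the entire 1.64 g sample — so the compound contains no oxygen.

no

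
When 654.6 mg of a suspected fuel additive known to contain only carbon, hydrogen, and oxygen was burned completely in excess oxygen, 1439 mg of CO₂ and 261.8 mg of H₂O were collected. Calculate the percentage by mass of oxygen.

mol C = 1.439 g CO₂ ÷ 44.009 g/mol = 0.032698 mol
mol H = 2 × 0.2618 g H₂O ÷ 18.015 g/mol = 0.029065 mol
mass O = 0.6546 − (0.39273 + 0.029297) = 0.23257 g → mol O = 0.23257 ÷ 15.999 = 0.014536 mol
mass % O = 0.23257 g ÷ 0.6546 g × 100%

35.53%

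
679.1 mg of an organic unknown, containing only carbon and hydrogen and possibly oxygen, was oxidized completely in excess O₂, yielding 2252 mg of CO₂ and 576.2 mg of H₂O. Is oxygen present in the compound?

no

mol C = 2.252 g CO₂ ÷ 44.009 g/mol = 0.051171 mol
mol H = 2 × 0.5762 g H₂O ÷ 18.015 g/mol = 0.063969 mol
C and H together account for 0.67910 g — essentially the entire 0.6791 g sample — so the compound contains no oxygen.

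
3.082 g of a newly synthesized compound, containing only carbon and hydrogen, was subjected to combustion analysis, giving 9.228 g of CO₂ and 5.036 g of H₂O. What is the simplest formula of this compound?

mol C = 9.228 g CO₂ ÷ 44.009 g/mol = 0.20968 mol
mol H = 2 × 5.036 g H₂O ÷ 18.015 g/mol = 0.55909 mol
Divide by the smallest (0.20968 mol): C 1.000, H 2.666
Multiplying each by 3 gives whole numbers: C 3.00, H 8.00

C3H8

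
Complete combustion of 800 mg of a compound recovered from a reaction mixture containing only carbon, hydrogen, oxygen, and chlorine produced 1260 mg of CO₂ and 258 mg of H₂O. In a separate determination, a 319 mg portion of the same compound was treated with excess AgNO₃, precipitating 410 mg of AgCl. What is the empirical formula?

mol C = 1.26 g CO₂ ÷ 44.009 g/mol = 0.02863 mol
mol H = 2 × 0.258 g H₂O ÷ 18.015 g/mol = 0.02864 mol
From the AgCl data: mol Cl per gram of compound = (0.410 ÷ 143.318) ÷ 0.319 = 0.008968 mol/g, so in the 0.800 g combustion sample mol Cl = 0.007174 mol
mass O = 0.800 − (0.3439 + 0.02887 + 0.2543) = 0.1729 g → mol O = 0.1729 ÷ 15.999 = 0.01081 mol
Divide by the smallest (0.007174 mol): C 3.991, H 3.992, Cl 1.000, O 1.506
Multiplying each by 2 gives whole numbers: C 7.98, H 7.98, Cl 2.00, O 3.01

C8H8Cl2O3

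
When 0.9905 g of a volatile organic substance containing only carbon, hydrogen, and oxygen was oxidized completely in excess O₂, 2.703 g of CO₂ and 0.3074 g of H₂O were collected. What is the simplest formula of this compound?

C9H5O2

mol C = 2.703 g CO₂ ÷ 44.009 g/mol = 0.061419 mol
mol H = 2 × 0.3074 g H₂O ÷ 18.015 g/mol = 0.034127 mol
mass O = 0.9905 − (0.73771 + 0.034400) = 0.21839 g → mol O = 0.21839 ÷ 15.999 = 0.013650 mol
Divide by the smallest (0.013650 mol): C 4.499, H 2.500, O 1.000
Multiplying each by 2 gives whole numbers: C 9.00, H 5.00, O 2.00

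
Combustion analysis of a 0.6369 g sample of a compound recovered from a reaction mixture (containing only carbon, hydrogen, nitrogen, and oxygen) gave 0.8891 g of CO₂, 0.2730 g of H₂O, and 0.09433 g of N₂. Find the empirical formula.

C6H9N2O5

mol C = 0.8891 g CO₂ ÷ 44.009 g/mol = 0.020203 mol
mol H = 2 × 0.2730 g H₂O ÷ 18.015 g/mol = 0.030308 mol
mol N = 2 × 0.09433 g N₂ ÷ 28.014 g/mol = 0.0067345 mol
mass O = 0.6369 − (0.24265 + 0.030551 + 0.094330) = 0.26936 g → mol O = 0.26936 ÷ 15.999 = 0.016836 mol
Divide by the smallest (0.0067345 mol): C 3.000, H 4.500, N 1.000, O 2.500
Multiplying each by 2 gives whole numbers: C 6.00, H 9.00, N 2.00, O 5.00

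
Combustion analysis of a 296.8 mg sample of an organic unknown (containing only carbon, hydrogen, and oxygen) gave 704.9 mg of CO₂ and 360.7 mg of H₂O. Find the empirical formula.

C4H10O

mol C = 0.7049 g CO₂ ÷ 44.009 g/mol = 0.016017 mol
mol H = 2 × 0.3607 g H₂O ÷ 18.015 g/mol = 0.040044 mol
mass O = 0.2968 − (0.19238 + 0.040365) = 0.064053 g → mol O = 0.064053 ÷ 15.999 = 0.0040036 mol
Divide by the smallest (0.0040036 mol): C 4.001, H 10.002, O 1.000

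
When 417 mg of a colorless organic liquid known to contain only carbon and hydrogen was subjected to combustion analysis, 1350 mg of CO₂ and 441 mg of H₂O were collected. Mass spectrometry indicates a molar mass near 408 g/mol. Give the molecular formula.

mol C = 1.35 g CO₂ ÷ 44.009 g/mol = 0.03068 mol
mol H = 2 × 0.441 g H₂O ÷ 18.015 g/mol = 0.04896 mol
Divide by the smallest (0.03068 mol): C 1.000, H 1.596
Multiplying each by 5 gives whole numbers: C 5.00, H 7.98
Empirical formula: C5H8
Empirical-formula mass = 68.12 g/mol; 408 ÷ 68.12 ≈ 6, so the molecular formula is C30H48.

C30H48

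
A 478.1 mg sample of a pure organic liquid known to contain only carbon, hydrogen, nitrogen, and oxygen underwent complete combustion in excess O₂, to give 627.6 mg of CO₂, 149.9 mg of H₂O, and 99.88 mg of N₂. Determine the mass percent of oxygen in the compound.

mol C = 0.6276 g CO₂ ÷ 44.009 g/mol = 0.014261 mol
mol H = 2 × 0.1499 g H₂O ÷ 18.015 g/mol = 0.016642 mol
mol N = 2 × 0.09988 g N₂ ÷ 28.014 g/mol = 0.0071307 mol
mass O = 0.4781 − (0.17129 + 0.016775 + 0.099880) = 0.19016 g → mol O = 0.19016 ÷ 15.999 = 0.011886 mol
mass % O = 0.19016 g ÷ 0.4781 g × 100%

39.77%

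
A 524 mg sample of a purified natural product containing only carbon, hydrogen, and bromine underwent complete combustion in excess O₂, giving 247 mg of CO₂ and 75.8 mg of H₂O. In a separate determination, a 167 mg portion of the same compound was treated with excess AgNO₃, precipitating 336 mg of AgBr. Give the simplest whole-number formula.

C2H3Br2

mol C = 0.247 g CO₂ ÷ 44.009 g/mol = 0.005612 mol
mol H = 2 × 0.0758 g H₂O ÷ 18.015 g/mol = 0.008415 mol
From the AgBr data: mol Br per gram of compound = (0.336 ÷ 187.772) ÷ 0.167 = 0.01071 mol/g, so in the 0.524 g combustion sample mol Br = 0.005615 mol
Divide by the smallest (0.005612 mol): C 1.000, H 1.499, Br 1.000
Multiplying each by 2 gives whole numbers: C 2.00, H 3.00, Br 2.00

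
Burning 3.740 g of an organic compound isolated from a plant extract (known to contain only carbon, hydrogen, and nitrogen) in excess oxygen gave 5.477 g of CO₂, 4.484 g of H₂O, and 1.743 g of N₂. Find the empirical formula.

CH4N

mol C = 5.477 g CO₂ ÷ 44.009 g/mol = 0.12445 mol
mol H = 2 × 4.484 g H₂O ÷ 18.015 g/mol = 0.49781 mol
mol N = 2 × 1.743 g N₂ ÷ 28.014 g/mol = 0.12444 mol
Divide by the smallest (0.12444 mol): C 1.000, H 4.000, N 1.000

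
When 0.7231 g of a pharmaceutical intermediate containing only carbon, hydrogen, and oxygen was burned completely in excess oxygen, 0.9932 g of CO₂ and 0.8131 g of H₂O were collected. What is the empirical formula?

CH4O

mol C = 0.9932 g CO₂ ÷ 44.009 g/mol = 0.022568 mol
mol H = 2 × 0.8131 g H₂O ÷ 18.015 g/mol = 0.090269 mol
mass O = 0.7231 − (0.27107 + 0.090991) = 0.36104 g → mol O = 0.36104 ÷ 15.999 = 0.022567 mol
Divide by the smallest (0.022567 mol): C 1.000, H 4.000, O 1.000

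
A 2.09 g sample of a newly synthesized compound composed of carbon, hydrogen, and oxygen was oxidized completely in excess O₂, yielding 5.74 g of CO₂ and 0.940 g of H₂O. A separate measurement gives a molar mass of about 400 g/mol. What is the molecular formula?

C25H20O5

mol C = 5.74 g CO₂ ÷ 44.009 g/mol = 0.1304 mol
mol H = 2 × 0.940 g H₂O ÷ 18.015 g/mol = 0.1044 mol
mass O = 2.09 − (1.567 + 0.1052) = 0.4182 g → mol O = 0.4182 ÷ 15.999 = 0.02614 mol
Divide by the smallest (0.02614 mol): C 4.989, H 3.992, O 1.000
Empirical formula: C5H4O
Empirical-formula mass = 80.09 g/mol; 400 ÷ 80.09 ≈ 5, so the molecular formula is C25H20O5.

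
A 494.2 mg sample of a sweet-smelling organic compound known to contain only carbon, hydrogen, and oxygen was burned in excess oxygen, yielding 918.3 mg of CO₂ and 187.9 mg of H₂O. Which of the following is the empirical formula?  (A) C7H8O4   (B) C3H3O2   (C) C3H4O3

mol C = 0.9183 g CO₂ ÷ 44.009 g/mol = 0.020866 mol
mol H = 2 × 0.1879 g H₂O ÷ 18.015 g/mol = 0.020860 mol
mass O = 0.4942 − (0.25062 + 0.021027) = 0.22255 g → mol O = 0.22255 ÷ 15.999 = 0.013910 mol
Divide by the smallest (0.013910 mol): C 1.500, H 1.500, O 1.000
Multiplying each by 2 gives whole numbers: C 3.00, H 3.00, O 2.00

(B) C3H3O2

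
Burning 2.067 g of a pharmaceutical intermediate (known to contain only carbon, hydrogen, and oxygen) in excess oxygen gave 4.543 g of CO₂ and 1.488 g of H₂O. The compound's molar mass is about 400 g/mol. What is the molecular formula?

mol C = 4.543 g CO₂ ÷ 44.009 g/mol = 0.10323 mol
mol H = 2 × 1.488 g H₂O ÷ 18.015 g/mol = 0.16520 mol
mass O = 2.067 − (1.2399 + 0.16652) = 0.66060 g → mol O = 0.66060 ÷ 15.999 = 0.041290 mol
Divide by the smallest (0.041290 mol): C 2.500, H 4.001, O 1.000
Multiplying each by 2 gives whole numbers: C 5.00, H 8.00, O 2.00
Empirical formula: C5H8O2
Empirical-formula mass = 100.12 g/mol; 400 ÷ 100.12 ≈ 4, so the molecular formula is C20H32O8.

C20H32O8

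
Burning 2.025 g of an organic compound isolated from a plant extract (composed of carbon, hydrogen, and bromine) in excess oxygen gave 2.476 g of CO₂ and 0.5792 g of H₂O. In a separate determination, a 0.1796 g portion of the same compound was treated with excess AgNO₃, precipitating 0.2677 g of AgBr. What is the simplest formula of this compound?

mol C = 2.476 g CO₂ ÷ 44.009 g/mol = 0.056261 mol
mol H = 2 × 0.5792 g H₂O ÷ 18.015 g/mol = 0.064302 mol
From the AgBr data: mol Br per gram of compound = (0.2677 ÷ 187.772) ÷ 0.1796 = 0.0079380 mol/g, so in the 2.025 g combustion sample mol Br = 0.016074 mol
Divide by the smallest (0.016074 mol): C 3.500, H 4.000, Br 1.000
Multiplying each by 2 gives whole numbers: C 7.00, H 8.00, Br 2.00

C7H8Br2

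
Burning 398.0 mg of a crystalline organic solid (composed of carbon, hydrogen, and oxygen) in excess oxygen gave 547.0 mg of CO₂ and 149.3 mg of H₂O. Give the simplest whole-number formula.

mol C = 0.5470 g CO₂ ÷ 44.009 g/mol = 0.012429 mol
mol H = 2 × 0.1493 g H₂O ÷ 18.015 g/mol = 0.016575 mol
mass O = 0.3980 − (0.14929 + 0.016708) = 0.23200 g → mol O = 0.23200 ÷ 15.999 = 0.014501 mol
Divide by the smallest (0.012429 mol): C 1.000, H 1.334, O 1.167
Multiplying each by 6 gives whole numbers: C 6.00, H 8.00, O 7.00

C6H8O7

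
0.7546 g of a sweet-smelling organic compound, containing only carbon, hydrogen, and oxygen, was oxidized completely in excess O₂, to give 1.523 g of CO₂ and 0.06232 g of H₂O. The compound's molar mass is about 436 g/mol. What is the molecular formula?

mol C = 1.523 g CO₂ ÷ 44.009 g/mol = 0.034607 mol
mol H = 2 × 0.06232 g H₂O ÷ 18.015 g/mol = 0.0069187 mol
mass O = 0.7546 − (0.41566 + 0.0069740) = 0.33197 g → mol O = 0.33197 ÷ 15.999 = 0.020749 mol
Divide by the smallest (0.0069187 mol): C 5.002, H 1.000, O 2.999
Empirical formula: C5HO3
Empirical-formula mass = 109.06 g/mol; 436 ÷ 109.06 ≈ 4, so the molecular formula is C20H4O12.

C20H4O12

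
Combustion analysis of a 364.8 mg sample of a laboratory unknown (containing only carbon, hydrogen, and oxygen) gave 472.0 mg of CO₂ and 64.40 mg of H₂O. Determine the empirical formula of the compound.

C3H2O4

mol C = 0.4720 g CO₂ ÷ 44.009 g/mol = 0.010725 mol
mol H = 2 × 0.06440 g H₂O ÷ 18.015 g/mol = 0.0071496 mol
mass O = 0.3648 − (0.12882 + 0.0072068) = 0.22877 g → mol O = 0.22877 ÷ 15.999 = 0.014299 mol
Divide by the smallest (0.0071496 mol): C 1.500, H 1.000, O 2.000
Multiplying each by 2 gives whole numbers: C 3.00, H 2.00, O 4.00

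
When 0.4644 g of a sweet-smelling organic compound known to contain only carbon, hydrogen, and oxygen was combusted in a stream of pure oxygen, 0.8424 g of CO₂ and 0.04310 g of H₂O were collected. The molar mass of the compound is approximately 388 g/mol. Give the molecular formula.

mol C = 0.8424 g CO₂ ÷ 44.009 g/mol = 0.019142 mol
mol H = 2 × 0.04310 g H₂O ÷ 18.015 g/mol = 0.0047849 mol
mass O = 0.4644 − (0.22991 + 0.0048232) = 0.22967 g → mol O = 0.22967 ÷ 15.999 = 0.014355 mol
Divide by the smallest (0.0047849 mol): C 4.000, H 1.000, O 3.000
Empirical formula: C4HO3
Empirical-formula mass = 97.05 g/mol; 388 ÷ 97.05 ≈ 4, so the molecular formula is C16H4O12.

C16H4O12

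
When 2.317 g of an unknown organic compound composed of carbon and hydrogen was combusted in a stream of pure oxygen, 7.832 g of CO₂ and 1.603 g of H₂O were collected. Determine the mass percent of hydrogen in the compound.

mol C = 7.832 g CO₂ ÷ 44.009 g/mol = 0.17796 mol
mol H = 2 × 1.603 g H₂O ÷ 18.015 g/mol = 0.17796 mol
mass % H = 0.17939 g ÷ 2.317 g × 100%

7.74%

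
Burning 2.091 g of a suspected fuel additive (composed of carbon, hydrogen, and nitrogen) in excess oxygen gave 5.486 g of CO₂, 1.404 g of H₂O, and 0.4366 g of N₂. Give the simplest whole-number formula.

C4H5N

mol C = 5.486 g CO₂ ÷ 44.009 g/mol = 0.12466 mol
mol H = 2 × 1.404 g H₂O ÷ 18.015 g/mol = 0.15587 mol
mol N = 2 × 0.4366 g N₂ ÷ 28.014 g/mol = 0.031170 mol
Divide by the smallest (0.031170 mol): C 3.999, H 5.001, N 1.000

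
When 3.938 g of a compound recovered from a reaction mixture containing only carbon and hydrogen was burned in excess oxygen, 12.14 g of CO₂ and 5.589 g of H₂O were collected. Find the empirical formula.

mol C = 12.14 g CO₂ ÷ 44.009 g/mol = 0.27585 mol
mol H = 2 × 5.589 g H₂O ÷ 18.015 g/mol = 0.62048 mol
Divide by the smallest (0.27585 mol): C 1.000, H 2.249
Multiplying each by 4 gives whole numbers: C 4.00, H 9.00

C4H9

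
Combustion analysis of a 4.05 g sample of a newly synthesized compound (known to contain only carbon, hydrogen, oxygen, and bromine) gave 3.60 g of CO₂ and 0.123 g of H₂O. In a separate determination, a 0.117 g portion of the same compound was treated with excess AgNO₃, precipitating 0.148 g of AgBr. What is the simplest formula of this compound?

C6HBr2O4

mol C = 3.60 g CO₂ ÷ 44.009 g/mol = 0.08180 mol
mol H = 2 × 0.123 g H₂O ÷ 18.015 g/mol = 0.01366 mol
From the AgBr data: mol Br per gram of compound = (0.148 ÷ 187.772) ÷ 0.117 = 0.006737 mol/g, so in the 4.05 g combustion sample mol Br = 0.02728 mol
mass O = 4.05 − (0.9825 + 0.01376 + 2.180) = 0.8737 g → mol O = 0.8737 ÷ 15.999 = 0.05461 mol
Divide by the smallest (0.01366 mol): C 5.990, H 1.000, Br 1.998, O 3.999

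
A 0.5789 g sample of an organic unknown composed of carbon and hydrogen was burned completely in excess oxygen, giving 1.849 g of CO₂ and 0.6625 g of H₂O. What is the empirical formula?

C4H7

mol C = 1.849 g CO₂ ÷ 44.009 g/mol = 0.042014 mol
mol H = 2 × 0.6625 g H₂O ÷ 18.015 g/mol = 0.073550 mol
Divide by the smallest (0.042014 mol): C 1.000, H 1.751
Multiplying each by 4 gives whole numbers: C 4.00, H 7.00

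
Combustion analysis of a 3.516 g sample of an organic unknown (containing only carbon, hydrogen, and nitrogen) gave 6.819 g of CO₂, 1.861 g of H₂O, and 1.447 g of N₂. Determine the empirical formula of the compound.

mol C = 6.819 g CO₂ ÷ 44.009 g/mol = 0.15495 mol
mol H = 2 × 1.861 g H₂O ÷ 18.015 g/mol = 0.20661 mol
mol N = 2 × 1.447 g N₂ ÷ 28.014 g/mol = 0.10331 mol
Divide by the smallest (0.10331 mol): C 1.500, H 2.000, N 1.000
Multiplying each by 2 gives whole numbers: C 3.00, H 4.00, N 2.00

C3H4N2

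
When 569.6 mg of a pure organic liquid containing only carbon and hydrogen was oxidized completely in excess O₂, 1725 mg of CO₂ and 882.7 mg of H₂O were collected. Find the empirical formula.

mol C = 1.725 g CO₂ ÷ 44.009 g/mol = 0.039197 mol
mol H = 2 × 0.8827 g H₂O ÷ 18.015 g/mol = 0.097996 mol
Divide by the smallest (0.039197 mol): C 1.000, H 2.500
Multiplying each by 2 gives whole numbers: C 2.00, H 5.00

C2H5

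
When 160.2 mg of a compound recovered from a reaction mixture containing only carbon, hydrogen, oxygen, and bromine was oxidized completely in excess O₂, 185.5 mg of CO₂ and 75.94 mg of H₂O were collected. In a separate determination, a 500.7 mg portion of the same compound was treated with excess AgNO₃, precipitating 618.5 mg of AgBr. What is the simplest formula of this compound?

mol C = 0.1855 g CO₂ ÷ 44.009 g/mol = 0.0042150 mol
mol H = 2 × 0.07594 g H₂O ÷ 18.015 g/mol = 0.0084308 mol
From the AgBr data: mol Br per gram of compound = (0.6185 ÷ 187.772) ÷ 0.5007 = 0.0065786 mol/g, so in the 0.1602 g combustion sample mol Br = 0.0010539 mol
mass O = 0.1602 − (0.050627 + 0.0084982 + 0.084210) = 0.016865 g → mol O = 0.016865 ÷ 15.999 = 0.0010541 mol
Divide by the smallest (0.0010539 mol): C 4.000, H 8.000, Br 1.000, O 1.000

C4H8BrO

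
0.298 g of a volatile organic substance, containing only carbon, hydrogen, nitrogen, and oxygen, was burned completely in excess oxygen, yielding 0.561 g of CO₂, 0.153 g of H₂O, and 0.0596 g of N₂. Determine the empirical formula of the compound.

mol C = 0.561 g CO₂ ÷ 44.009 g/mol = 0.01275 mol
mol H = 2 × 0.153 g H₂O ÷ 18.015 g/mol = 0.01699 mol
mol N = 2 × 0.0596 g N₂ ÷ 28.014 g/mol = 0.004255 mol
mass O = 0.298 − (0.1531 + 0.01712 + 0.05960) = 0.06817 g → mol O = 0.06817 ÷ 15.999 = 0.004261 mol
Divide by the smallest (0.004255 mol): C 2.996, H 3.992, N 1.000, O 1.001

C3H4NO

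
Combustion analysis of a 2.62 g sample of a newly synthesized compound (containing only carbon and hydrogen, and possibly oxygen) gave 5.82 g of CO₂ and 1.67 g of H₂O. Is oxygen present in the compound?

yes

mol C = 5.82 g CO₂ ÷ 44.009 g/mol = 0.1322 mol
mol H = 2 × 1.67 g H₂O ÷ 18.015 g/mol = 0.1854 mol
C and H account for only 1.775 g of the 2.62 g sample; the remaining 0.8447 g must be oxygen.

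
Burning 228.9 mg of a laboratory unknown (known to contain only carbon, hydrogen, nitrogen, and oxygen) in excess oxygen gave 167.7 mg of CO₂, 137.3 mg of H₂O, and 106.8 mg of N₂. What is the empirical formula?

mol C = 0.1677 g CO₂ ÷ 44.009 g/mol = 0.0038106 mol
mol H = 2 × 0.1373 g H₂O ÷ 18.015 g/mol = 0.015243 mol
mol N = 2 × 0.1068 g N₂ ÷ 28.014 g/mol = 0.0076248 mol
mass O = 0.2289 − (0.045769 + 0.015365 + 0.10680) = 0.060966 g → mol O = 0.060966 ÷ 15.999 = 0.0038106 mol
Divide by the smallest (0.0038106 mol): C 1.000, H 4.000, N 2.001, O 1.000

CH4N2O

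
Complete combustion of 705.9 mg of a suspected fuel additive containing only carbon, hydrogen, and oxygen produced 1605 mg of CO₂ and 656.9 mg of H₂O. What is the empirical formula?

mol C = 1.605 g CO₂ ÷ 44.009 g/mol = 0.036470 mol
mol H = 2 × 0.6569 g H₂O ÷ 18.015 g/mol = 0.072928 mol
mass O = 0.7059 − (0.43804 + 0.073512) = 0.19435 g → mol O = 0.19435 ÷ 15.999 = 0.012148 mol
Divide by the smallest (0.012148 mol): C 3.002, H 6.003, O 1.000

C3H6O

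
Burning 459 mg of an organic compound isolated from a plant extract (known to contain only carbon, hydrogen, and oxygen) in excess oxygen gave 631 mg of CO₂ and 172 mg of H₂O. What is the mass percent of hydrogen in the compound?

4.2%

mol C = 0.631 g CO₂ ÷ 44.009 g/mol = 0.01434 mol
mol H = 2 × 0.172 g H₂O ÷ 18.015 g/mol = 0.01910 mol
mass O = 0.459 − (0.1722 + 0.01925) = 0.2675 g → mol O = 0.2675 ÷ 15.999 = 0.01672 mol
mass % H = 0.01925 g ÷ 0.459 g × 100%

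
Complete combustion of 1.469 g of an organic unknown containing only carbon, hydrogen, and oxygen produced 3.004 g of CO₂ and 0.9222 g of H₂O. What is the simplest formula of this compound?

mol C = 3.004 g CO₂ ÷ 44.009 g/mol = 0.068259 mol
mol H = 2 × 0.9222 g H₂O ÷ 18.015 g/mol = 0.10238 mol
mass O = 1.469 − (0.81986 + 0.10320) = 0.54594 g → mol O = 0.54594 ÷ 15.999 = 0.034124 mol
Divide by the smallest (0.034124 mol): C 2.000, H 3.000, O 1.000

C2H3O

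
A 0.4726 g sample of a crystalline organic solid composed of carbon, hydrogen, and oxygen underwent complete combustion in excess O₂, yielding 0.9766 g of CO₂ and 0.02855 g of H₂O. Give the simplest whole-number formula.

C7HO4

mol C = 0.9766 g CO₂ ÷ 44.009 g/mol = 0.022191 mol
mol H = 2 × 0.02855 g H₂O ÷ 18.015 g/mol = 0.0031696 mol
mass O = 0.4726 − (0.26654 + 0.0031949) = 0.20287 g → mol O = 0.20287 ÷ 15.999 = 0.012680 mol
Divide by the smallest (0.0031696 mol): C 7.001, H 1.000, O 4.001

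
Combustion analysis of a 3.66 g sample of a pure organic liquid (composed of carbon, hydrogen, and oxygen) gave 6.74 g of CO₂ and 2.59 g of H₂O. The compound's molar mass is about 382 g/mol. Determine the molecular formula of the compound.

mol C = 6.74 g CO₂ ÷ 44.009 g/mol = 0.1532 mol
mol H = 2 × 2.59 g H₂O ÷ 18.015 g/mol = 0.2875 mol
mass O = 3.66 − (1.839 + 0.2898) = 1.531 g → mol O = 1.531 ÷ 15.999 = 0.09567 mol
Divide by the smallest (0.09567 mol): C 1.601, H 3.005, O 1.000
Multiplying each by 5 gives whole numbers: C 8.00, H 15.03, O 5.00
Empirical formula: C8H15O5
Empirical-formula mass = 191.20 g/mol; 382 ÷ 191.20 ≈ 2, so the molecular formula is C16H30O10.

C16H30O10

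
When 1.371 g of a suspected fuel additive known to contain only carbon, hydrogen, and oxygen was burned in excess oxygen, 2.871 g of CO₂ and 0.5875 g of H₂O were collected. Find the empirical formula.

mol C = 2.871 g CO₂ ÷ 44.009 g/mol = 0.065237 mol
mol H = 2 × 0.5875 g H₂O ÷ 18.015 g/mol = 0.065223 mol
mass O = 1.371 − (0.78356 + 0.065745) = 0.52170 g → mol O = 0.52170 ÷ 15.999 = 0.032608 mol
Divide by the smallest (0.032608 mol): C 2.001, H 2.000, O 1.000

C2H2O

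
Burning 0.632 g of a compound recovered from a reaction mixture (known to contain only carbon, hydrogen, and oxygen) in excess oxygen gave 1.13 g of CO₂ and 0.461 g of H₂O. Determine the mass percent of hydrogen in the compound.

mol C = 1.13 g CO₂ ÷ 44.009 g/mol = 0.02568 mol
mol H = 2 × 0.461 g H₂O ÷ 18.015 g/mol = 0.05118 mol
mass O = 0.632 − (0.3084 + 0.05159) = 0.2720 g → mol O = 0.2720 ÷ 15.999 = 0.01700 mol
mass % H = 0.05159 g ÷ 0.632 g × 100%

8.2%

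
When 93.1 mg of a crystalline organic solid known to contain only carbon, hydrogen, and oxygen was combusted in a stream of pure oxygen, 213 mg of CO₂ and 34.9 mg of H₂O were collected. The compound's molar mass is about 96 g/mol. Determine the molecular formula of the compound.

C5H4O2

mol C = 0.213 g CO₂ ÷ 44.009 g/mol = 0.004840 mol
mol H = 2 × 0.0349 g H₂O ÷ 18.015 g/mol = 0.003875 mol
mass O = 0.0931 − (0.05813 + 0.003906) = 0.03106 g → mol O = 0.03106 ÷ 15.999 = 0.001942 mol
Divide by the smallest (0.001942 mol): C 2.493, H 1.996, O 1.000
Multiplying each by 2 gives whole numbers: C 4.99, H 3.99, O 2.00
Empirical formula: C5H4O2
Empirical-formula mass = 96.08 g/mol; 96 ÷ 96.08 ≈ 1, so the molecular formula is C5H4O2.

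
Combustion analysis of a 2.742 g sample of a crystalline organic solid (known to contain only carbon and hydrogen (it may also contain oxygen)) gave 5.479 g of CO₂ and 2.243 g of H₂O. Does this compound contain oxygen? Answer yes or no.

yes

mol C = 5.479 g CO₂ ÷ 44.009 g/mol = 0.12450 mol
mol H = 2 × 2.243 g H₂O ÷ 18.015 g/mol = 0.24901 mol
C and H account for only 1.7463 g of the 2.742 g sample; the remaining 0.99566 g must be oxygen.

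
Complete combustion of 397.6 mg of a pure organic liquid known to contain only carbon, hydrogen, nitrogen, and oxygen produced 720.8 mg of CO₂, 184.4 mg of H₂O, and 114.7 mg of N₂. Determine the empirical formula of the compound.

C4H5N2O

mol C = 0.7208 g CO₂ ÷ 44.009 g/mol = 0.016378 mol
mol H = 2 × 0.1844 g H₂O ÷ 18.015 g/mol = 0.020472 mol
mol N = 2 × 0.1147 g N₂ ÷ 28.014 g/mol = 0.0081888 mol
mass O = 0.3976 − (0.19672 + 0.020636 + 0.11470) = 0.065543 g → mol O = 0.065543 ÷ 15.999 = 0.0040967 mol
Divide by the smallest (0.0040967 mol): C 3.998, H 4.997, N 1.999, O 1.000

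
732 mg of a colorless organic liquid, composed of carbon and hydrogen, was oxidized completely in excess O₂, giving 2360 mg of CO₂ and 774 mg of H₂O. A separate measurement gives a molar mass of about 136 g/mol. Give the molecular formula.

C10H16

mol C = 2.36 g CO₂ ÷ 44.009 g/mol = 0.05363 mol
mol H = 2 × 0.774 g H₂O ÷ 18.015 g/mol = 0.08593 mol
Divide by the smallest (0.05363 mol): C 1.000, H 1.602
Multiplying each by 5 gives whole numbers: C 5.00, H 8.01
Empirical formula: C5H8
Empirical-formula mass = 68.12 g/mol; 136 ÷ 68.12 ≈ 2, so the molecular formula is C10H16.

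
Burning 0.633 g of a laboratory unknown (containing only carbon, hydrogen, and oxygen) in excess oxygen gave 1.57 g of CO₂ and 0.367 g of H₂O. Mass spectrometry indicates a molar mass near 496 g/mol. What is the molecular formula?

C28H32O8

mol C = 1.57 g CO₂ ÷ 44.009 g/mol = 0.03567 mol
mol H = 2 × 0.367 g H₂O ÷ 18.015 g/mol = 0.04074 mol
mass O = 0.633 − (0.4285 + 0.04107) = 0.1634 g → mol O = 0.1634 ÷ 15.999 = 0.01022 mol
Divide by the smallest (0.01022 mol): C 3.492, H 3.988, O 1.000
Multiplying each by 2 gives whole numbers: C 6.98, H 7.98, O 2.00
Empirical formula: C7H8O2
Empirical-formula mass = 124.14 g/mol; 496 ÷ 124.14 ≈ 4, so the molecular formula is C28H32O8.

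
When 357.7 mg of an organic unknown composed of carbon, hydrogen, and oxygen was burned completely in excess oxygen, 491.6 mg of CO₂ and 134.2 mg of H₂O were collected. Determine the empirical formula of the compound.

mol C = 0.4916 g CO₂ ÷ 44.009 g/mol = 0.011170 mol
mol H = 2 × 0.1342 g H₂O ÷ 18.015 g/mol = 0.014899 mol
mass O = 0.3577 − (0.13417 + 0.015018) = 0.20851 g → mol O = 0.20851 ÷ 15.999 = 0.013033 mol
Divide by the smallest (0.011170 mol): C 1.000, H 1.334, O 1.167
Multiplying each by 6 gives whole numbers: C 6.00, H 8.00, O 7.00

C6H8O7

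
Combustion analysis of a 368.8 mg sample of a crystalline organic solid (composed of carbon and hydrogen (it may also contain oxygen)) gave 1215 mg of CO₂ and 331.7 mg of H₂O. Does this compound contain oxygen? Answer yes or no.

no

mol C = 1.215 g CO₂ ÷ 44.009 g/mol = 0.027608 mol
mol H = 2 × 0.3317 g H₂O ÷ 18.015 g/mol = 0.036825 mol
C and H together account for 0.36872 g — essentially the entire 0.3688 g sample — so the compound contains no oxygen.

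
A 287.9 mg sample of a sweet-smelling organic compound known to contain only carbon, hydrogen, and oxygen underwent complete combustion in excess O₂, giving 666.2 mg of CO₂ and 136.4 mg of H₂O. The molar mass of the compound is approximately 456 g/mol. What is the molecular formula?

mol C = 0.6662 g CO₂ ÷ 44.009 g/mol = 0.015138 mol
mol H = 2 × 0.1364 g H₂O ÷ 18.015 g/mol = 0.015143 mol
mass O = 0.2879 − (0.18182 + 0.015264) = 0.090816 g → mol O = 0.090816 ÷ 15.999 = 0.0056763 mol
Divide by the smallest (0.0056763 mol): C 2.667, H 2.668, O 1.000
Multiplying each by 3 gives whole numbers: C 8.00, H 8.00, O 3.00
Empirical formula: C8H8O3
Empirical-formula mass = 152.15 g/mol; 456 ÷ 152.15 ≈ 3, so the molecular formula is C24H24O9.

C24H24O9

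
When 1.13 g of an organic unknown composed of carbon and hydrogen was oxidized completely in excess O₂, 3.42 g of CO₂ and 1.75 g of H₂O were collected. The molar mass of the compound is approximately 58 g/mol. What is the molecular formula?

mol C = 3.42 g CO₂ ÷ 44.009 g/mol = 0.07771 mol
mol H = 2 × 1.75 g H₂O ÷ 18.015 g/mol = 0.1943 mol
Divide by the smallest (0.07771 mol): C 1.000, H 2.500
Multiplying each by 2 gives whole numbers: C 2.00, H 5.00
Empirical formula: C2H5
Empirical-formula mass = 29.06 g/mol; 58 ÷ 29.06 ≈ 2, so the molecular formula is C4H10.

C4H10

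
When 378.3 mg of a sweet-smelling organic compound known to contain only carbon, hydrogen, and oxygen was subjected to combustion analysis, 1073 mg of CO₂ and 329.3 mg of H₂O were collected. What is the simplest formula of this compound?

mol C = 1.073 g CO₂ ÷ 44.009 g/mol = 0.024381 mol
mol H = 2 × 0.3293 g H₂O ÷ 18.015 g/mol = 0.036558 mol
mass O = 0.3783 − (0.29284 + 0.036851) = 0.048604 g → mol O = 0.048604 ÷ 15.999 = 0.0030380 mol
Divide by the smallest (0.0030380 mol): C 8.026, H 12.034, O 1.000

C8H12O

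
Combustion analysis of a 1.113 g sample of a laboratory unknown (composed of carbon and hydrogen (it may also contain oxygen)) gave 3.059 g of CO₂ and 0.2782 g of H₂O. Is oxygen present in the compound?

yes

mol C = 3.059 g CO₂ ÷ 44.009 g/mol = 0.069509 mol
mol H = 2 × 0.2782 g H₂O ÷ 18.015 g/mol = 0.030885 mol
C and H account for only 0.86600 g of the 1.113 g sample; the remaining 0.24700 g must be oxygen.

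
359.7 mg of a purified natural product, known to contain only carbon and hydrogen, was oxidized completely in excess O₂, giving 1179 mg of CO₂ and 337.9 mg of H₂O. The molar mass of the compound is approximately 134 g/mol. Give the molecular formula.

C10H14

mol C = 1.179 g CO₂ ÷ 44.009 g/mol = 0.026790 mol
mol H = 2 × 0.3379 g H₂O ÷ 18.015 g/mol = 0.037513 mol
Divide by the smallest (0.026790 mol): C 1.000, H 1.400
Multiplying each by 5 gives whole numbers: C 5.00, H 7.00
Empirical formula: C5H7
Empirical-formula mass = 67.11 g/mol; 134 ÷ 67.11 ≈ 2, so the molecular formula is C10H14.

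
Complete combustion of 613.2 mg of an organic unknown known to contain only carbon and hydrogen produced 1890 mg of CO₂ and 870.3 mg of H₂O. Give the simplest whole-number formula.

mol C = 1.890 g CO₂ ÷ 44.009 g/mol = 0.042946 mol
mol H = 2 × 0.8703 g H₂O ÷ 18.015 g/mol = 0.096619 mol
Divide by the smallest (0.042946 mol): C 1.000, H 2.250
Multiplying each by 4 gives whole numbers: C 4.00, H 9.00

C4H9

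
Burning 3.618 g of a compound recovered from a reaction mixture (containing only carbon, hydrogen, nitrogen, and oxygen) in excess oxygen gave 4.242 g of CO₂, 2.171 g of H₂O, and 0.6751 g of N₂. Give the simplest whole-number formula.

mol C = 4.242 g CO₂ ÷ 44.009 g/mol = 0.096389 mol
mol H = 2 × 2.171 g H₂O ÷ 18.015 g/mol = 0.24102 mol
mol N = 2 × 0.6751 g N₂ ÷ 28.014 g/mol = 0.048197 mol
mass O = 3.618 − (1.1577 + 0.24295 + 0.67510) = 1.5422 g → mol O = 1.5422 ÷ 15.999 = 0.096395 mol
Divide by the smallest (0.048197 mol): C 2.000, H 5.001, N 1.000, O 2.000

C2H5NO2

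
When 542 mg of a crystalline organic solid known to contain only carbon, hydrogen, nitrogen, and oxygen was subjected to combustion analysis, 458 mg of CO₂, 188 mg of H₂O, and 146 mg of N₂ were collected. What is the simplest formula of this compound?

mol C = 0.458 g CO₂ ÷ 44.009 g/mol = 0.01041 mol
mol H = 2 × 0.188 g H₂O ÷ 18.015 g/mol = 0.02087 mol
mol N = 2 × 0.146 g N₂ ÷ 28.014 g/mol = 0.01042 mol
mass O = 0.542 − (0.1250 + 0.02104 + 0.1460) = 0.2500 g → mol O = 0.2500 ÷ 15.999 = 0.01562 mol
Divide by the smallest (0.01041 mol): C 1.000, H 2.006, N 1.002, O 1.501
Multiplying each by 2 gives whole numbers: C 2.00, H 4.01, N 2.00, O 3.00

C2H4N2O3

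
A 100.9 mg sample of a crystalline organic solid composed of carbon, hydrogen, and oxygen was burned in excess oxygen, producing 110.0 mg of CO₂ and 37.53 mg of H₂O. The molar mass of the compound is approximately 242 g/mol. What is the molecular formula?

mol C = 0.1100 g CO₂ ÷ 44.009 g/mol = 0.0024995 mol
mol H = 2 × 0.03753 g H₂O ÷ 18.015 g/mol = 0.0041665 mol
mass O = 0.1009 − (0.030021 + 0.0041999) = 0.066679 g → mol O = 0.066679 ÷ 15.999 = 0.0041677 mol
Divide by the smallest (0.0024995 mol): C 1.000, H 1.667, O 1.667
Multiplying each by 3 gives whole numbers: C 3.00, H 5.00, O 5.00
Empirical formula: C3H5O5
Empirical-formula mass = 121.07 g/mol; 242 ÷ 121.07 ≈ 2, so the molecular formula is C6H10O10.

C6H10O10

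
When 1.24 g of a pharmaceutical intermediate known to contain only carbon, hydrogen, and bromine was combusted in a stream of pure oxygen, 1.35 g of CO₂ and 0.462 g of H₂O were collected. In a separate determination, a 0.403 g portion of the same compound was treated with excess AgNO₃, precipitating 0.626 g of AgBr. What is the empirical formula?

mol C = 1.35 g CO₂ ÷ 44.009 g/mol = 0.03068 mol
mol H = 2 × 0.462 g H₂O ÷ 18.015 g/mol = 0.05129 mol
From the AgBr data: mol Br per gram of compound = (0.626 ÷ 187.772) ÷ 0.403 = 0.008273 mol/g, so in the 1.24 g combustion sample mol Br = 0.01026 mol
Divide by the smallest (0.01026 mol): C 2.990, H 5.000, Br 1.000

C3H5Br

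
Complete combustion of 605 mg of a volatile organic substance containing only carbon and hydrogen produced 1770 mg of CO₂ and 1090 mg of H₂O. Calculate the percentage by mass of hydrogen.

20.2%

mol C = 1.77 g CO₂ ÷ 44.009 g/mol = 0.04022 mol
mol H = 2 × 1.09 g H₂O ÷ 18.015 g/mol = 0.1210 mol
mass % H = 0.1220 g ÷ 0.605 g × 100%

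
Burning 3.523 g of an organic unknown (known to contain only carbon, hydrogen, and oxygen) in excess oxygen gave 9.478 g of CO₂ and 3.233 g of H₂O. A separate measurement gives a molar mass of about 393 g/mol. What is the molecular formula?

C24H40O4

mol C = 9.478 g CO₂ ÷ 44.009 g/mol = 0.21537 mol
mol H = 2 × 3.233 g H₂O ÷ 18.015 g/mol = 0.35892 mol
mass O = 3.523 − (2.5867 + 0.36179) = 0.57446 g → mol O = 0.57446 ÷ 15.999 = 0.035906 mol
Divide by the smallest (0.035906 mol): C 5.998, H 9.996, O 1.000
Empirical formula: C6H10O
Empirical-formula mass = 98.15 g/mol; 393 ÷ 98.15 ≈ 4, so the molecular formula is C24H40O4.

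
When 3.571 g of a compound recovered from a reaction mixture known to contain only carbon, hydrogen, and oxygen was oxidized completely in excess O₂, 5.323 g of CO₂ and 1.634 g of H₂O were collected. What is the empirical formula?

mol C = 5.323 g CO₂ ÷ 44.009 g/mol = 0.12095 mol
mol H = 2 × 1.634 g H₂O ÷ 18.015 g/mol = 0.18140 mol
mass O = 3.571 − (1.4528 + 0.18286) = 1.9354 g → mol O = 1.9354 ÷ 15.999 = 0.12097 mol
Divide by the smallest (0.12095 mol): C 1.000, H 1.500, O 1.000
Multiplying each by 2 gives whole numbers: C 2.00, H 3.00, O 2.00

C2H3O2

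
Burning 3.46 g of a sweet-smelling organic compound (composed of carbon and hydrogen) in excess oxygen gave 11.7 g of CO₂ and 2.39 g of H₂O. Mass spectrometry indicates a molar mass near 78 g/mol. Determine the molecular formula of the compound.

mol C = 11.7 g CO₂ ÷ 44.009 g/mol = 0.2659 mol
mol H = 2 × 2.39 g H₂O ÷ 18.015 g/mol = 0.2653 mol
Divide by the smallest (0.2653 mol): C 1.002, H 1.000
Empirical formula: CH
Empirical-formula mass = 13.02 g/mol; 78 ÷ 13.02 ≈ 6, so the molecular formula is C6H6.

C6H6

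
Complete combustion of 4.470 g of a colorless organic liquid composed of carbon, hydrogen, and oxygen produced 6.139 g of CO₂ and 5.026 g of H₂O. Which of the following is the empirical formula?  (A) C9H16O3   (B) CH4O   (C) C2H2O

(B) CH4O

mol C = 6.139 g CO₂ ÷ 44.009 g/mol = 0.13949 mol
mol H = 2 × 5.026 g H₂O ÷ 18.015 g/mol = 0.55798 mol
mass O = 4.470 − (1.6755 + 0.56244) = 2.2321 g → mol O = 2.2321 ÷ 15.999 = 0.13951 mol
Divide by the smallest (0.13949 mol): C 1.000, H 4.000, O 1.000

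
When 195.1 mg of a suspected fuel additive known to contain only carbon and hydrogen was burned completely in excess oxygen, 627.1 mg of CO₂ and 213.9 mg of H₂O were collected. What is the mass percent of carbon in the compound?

mol C = 0.6271 g CO₂ ÷ 44.009 g/mol = 0.014249 mol
mol H = 2 × 0.2139 g H₂O ÷ 18.015 g/mol = 0.023747 mol
mass % C = 0.17115 g ÷ 0.1951 g × 100%

87.72%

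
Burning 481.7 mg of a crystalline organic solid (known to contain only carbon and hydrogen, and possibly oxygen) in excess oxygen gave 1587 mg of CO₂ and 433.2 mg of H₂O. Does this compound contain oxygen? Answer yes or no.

no

mol C = 1.587 g CO₂ ÷ 44.009 g/mol = 0.036061 mol
mol H = 2 × 0.4332 g H₂O ÷ 18.015 g/mol = 0.048093 mol
C and H together account for 0.48160 g — essentially the entire 0.4817 g sample — so the compound contains no oxygen.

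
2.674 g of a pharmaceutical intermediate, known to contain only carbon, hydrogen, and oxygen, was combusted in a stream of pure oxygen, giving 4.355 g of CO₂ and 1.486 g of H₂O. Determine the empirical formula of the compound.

C6H10O5

mol C = 4.355 g CO₂ ÷ 44.009 g/mol = 0.098957 mol
mol H = 2 × 1.486 g H₂O ÷ 18.015 g/mol = 0.16497 mol
mass O = 2.674 − (1.1886 + 0.16629) = 1.3191 g → mol O = 1.3191 ÷ 15.999 = 0.082451 mol
Divide by the smallest (0.082451 mol): C 1.200, H 2.001, O 1.000
Multiplying each by 5 gives whole numbers: C 6.00, H 10.00, O 5.00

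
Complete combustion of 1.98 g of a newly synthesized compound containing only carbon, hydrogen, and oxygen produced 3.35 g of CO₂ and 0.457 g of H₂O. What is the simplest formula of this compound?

mol C = 3.35 g CO₂ ÷ 44.009 g/mol = 0.07612 mol
mol H = 2 × 0.457 g H₂O ÷ 18.015 g/mol = 0.05074 mol
mass O = 1.98 − (0.9143 + 0.05114) = 1.015 g → mol O = 1.015 ÷ 15.999 = 0.06341 mol
Divide by the smallest (0.05074 mol): C 1.500, H 1.000, O 1.250
Multiplying each by 4 gives whole numbers: C 6.00, H 4.00, O 5.00

C6H4O5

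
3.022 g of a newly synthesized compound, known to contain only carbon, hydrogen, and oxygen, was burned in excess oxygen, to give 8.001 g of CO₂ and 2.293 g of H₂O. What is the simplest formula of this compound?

C5H7O

mol C = 8.001 g CO₂ ÷ 44.009 g/mol = 0.18180 mol
mol H = 2 × 2.293 g H₂O ÷ 18.015 g/mol = 0.25457 mol
mass O = 3.022 − (2.1836 + 0.25660) = 0.58175 g → mol O = 0.58175 ÷ 15.999 = 0.036362 mol
Divide by the smallest (0.036362 mol): C 5.000, H 7.001, O 1.000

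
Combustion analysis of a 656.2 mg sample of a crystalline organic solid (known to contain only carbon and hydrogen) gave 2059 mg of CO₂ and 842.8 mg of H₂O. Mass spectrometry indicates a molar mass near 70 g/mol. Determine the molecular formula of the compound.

mol C = 2.059 g CO₂ ÷ 44.009 g/mol = 0.046786 mol
mol H = 2 × 0.8428 g H₂O ÷ 18.015 g/mol = 0.093566 mol
Divide by the smallest (0.046786 mol): C 1.000, H 2.000
Empirical formula: CH2
Empirical-formula mass = 14.03 g/mol; 70 ÷ 14.03 ≈ 5, so the molecular formula is C5H10.

C5H10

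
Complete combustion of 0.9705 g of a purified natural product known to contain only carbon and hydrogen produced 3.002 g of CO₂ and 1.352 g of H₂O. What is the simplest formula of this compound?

mol C = 3.002 g CO₂ ÷ 44.009 g/mol = 0.068213 mol
mol H = 2 × 1.352 g H₂O ÷ 18.015 g/mol = 0.15010 mol
Divide by the smallest (0.068213 mol): C 1.000, H 2.200
Multiplying each by 5 gives whole numbers: C 5.00, H 11.00

C5H11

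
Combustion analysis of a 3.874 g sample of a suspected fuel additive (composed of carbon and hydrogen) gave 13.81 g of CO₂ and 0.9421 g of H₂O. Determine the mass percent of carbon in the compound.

97.29%

mol C = 13.81 g CO₂ ÷ 44.009 g/mol = 0.31380 mol
mol H = 2 × 0.9421 g H₂O ÷ 18.015 g/mol = 0.10459 mol
mass % C = 3.7690 g ÷ 3.874 g × 100%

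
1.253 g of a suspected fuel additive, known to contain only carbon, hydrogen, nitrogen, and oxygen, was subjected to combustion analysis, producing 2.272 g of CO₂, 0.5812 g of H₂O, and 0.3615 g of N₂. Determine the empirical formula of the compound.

C4H5N2O

mol C = 2.272 g CO₂ ÷ 44.009 g/mol = 0.051626 mol
mol H = 2 × 0.5812 g H₂O ÷ 18.015 g/mol = 0.064524 mol
mol N = 2 × 0.3615 g N₂ ÷ 28.014 g/mol = 0.025809 mol
mass O = 1.253 − (0.62008 + 0.065040 + 0.36150) = 0.20638 g → mol O = 0.20638 ÷ 15.999 = 0.012900 mol
Divide by the smallest (0.012900 mol): C 4.002, H 5.002, N 2.001, O 1.000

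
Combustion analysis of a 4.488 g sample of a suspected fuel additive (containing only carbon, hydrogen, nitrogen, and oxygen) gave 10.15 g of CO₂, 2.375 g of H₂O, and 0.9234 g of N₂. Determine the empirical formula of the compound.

mol C = 10.15 g CO₂ ÷ 44.009 g/mol = 0.23063 mol
mol H = 2 × 2.375 g H₂O ÷ 18.015 g/mol = 0.26367 mol
mol N = 2 × 0.9234 g N₂ ÷ 28.014 g/mol = 0.065924 mol
mass O = 4.488 − (2.7702 + 0.26578 + 0.92340) = 0.52867 g → mol O = 0.52867 ÷ 15.999 = 0.033044 mol
Divide by the smallest (0.033044 mol): C 6.980, H 7.979, N 1.995, O 1.000

C7H8N2O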